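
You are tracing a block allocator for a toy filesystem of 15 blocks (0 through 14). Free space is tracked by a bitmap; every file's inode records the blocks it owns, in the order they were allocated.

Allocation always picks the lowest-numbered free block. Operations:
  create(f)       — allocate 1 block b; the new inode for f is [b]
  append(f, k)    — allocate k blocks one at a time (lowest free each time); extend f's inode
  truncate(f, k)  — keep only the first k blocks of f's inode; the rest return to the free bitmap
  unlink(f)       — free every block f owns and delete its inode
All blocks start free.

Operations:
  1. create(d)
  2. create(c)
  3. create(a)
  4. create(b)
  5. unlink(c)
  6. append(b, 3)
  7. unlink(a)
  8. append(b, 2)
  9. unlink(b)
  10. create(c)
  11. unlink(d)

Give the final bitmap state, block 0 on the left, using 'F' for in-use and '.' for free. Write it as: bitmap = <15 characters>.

after create(d) → d:[0]  free=[F..............]
after create(c) → c:[1], d:[0]  free=[FF.............]
after create(a) → a:[2], c:[1], d:[0]  free=[FFF............]
after create(b) → a:[2], b:[3], c:[1], d:[0]  free=[FFFF...........]
after unlink(c) → a:[2], b:[3], d:[0]  free=[F.FF...........]
after append(b, 3) → a:[2], b:[3, 1, 4, 5], d:[0]  free=[FFFFFF.........]
after unlink(a) → b:[3, 1, 4, 5], d:[0]  free=[FF.FFF.........]
after append(b, 2) → b:[3, 1, 4, 5, 2, 6], d:[0]  free=[FFFFFFF........]
after unlink(b) → d:[0]  free=[F..............]
after create(c) → c:[1], d:[0]  free=[FF.............]
after unlink(d) → c:[1]  free=[.F.............]

bitmap = .F.............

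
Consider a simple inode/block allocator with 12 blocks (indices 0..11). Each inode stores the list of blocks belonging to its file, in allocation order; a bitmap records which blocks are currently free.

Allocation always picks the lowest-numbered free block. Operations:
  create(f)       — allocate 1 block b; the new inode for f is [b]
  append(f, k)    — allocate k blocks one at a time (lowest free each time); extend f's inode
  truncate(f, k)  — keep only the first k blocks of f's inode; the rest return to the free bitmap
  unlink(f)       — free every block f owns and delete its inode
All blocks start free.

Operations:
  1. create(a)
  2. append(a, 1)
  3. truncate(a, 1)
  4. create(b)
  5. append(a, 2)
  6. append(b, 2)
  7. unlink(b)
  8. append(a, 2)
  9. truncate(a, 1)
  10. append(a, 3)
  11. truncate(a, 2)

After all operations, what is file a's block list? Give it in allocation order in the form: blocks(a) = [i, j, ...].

  1. create(a)  ⇒  F...........  {a→[0]}
  2. append(a, 1)  ⇒  FF..........  {a→[0, 1]}
  3. truncate(a, 1)  ⇒  F...........  {a→[0]}
  4. create(b)  ⇒  FF..........  {a→[0]; b→[1]}
  5. append(a, 2)  ⇒  FFFF........  {a→[0, 2, 3]; b→[1]}
  6. append(b, 2)  ⇒  FFFFFF......  {a→[0, 2, 3]; b→[1, 4, 5]}
  7. unlink(b)  ⇒  F.FF........  {a→[0, 2, 3]}
  8. append(a, 2)  ⇒  FFFFF.......  {a→[0, 2, 3, 1, 4]}
  9. truncate(a, 1)  ⇒  F...........  {a→[0]}
  10. append(a, 3)  ⇒  FFFF........  {a→[0, 1, 2, 3]}
  11. truncate(a, 2)  ⇒  FF..........  {a→[0, 1]}

blocks(a) = [0, 1]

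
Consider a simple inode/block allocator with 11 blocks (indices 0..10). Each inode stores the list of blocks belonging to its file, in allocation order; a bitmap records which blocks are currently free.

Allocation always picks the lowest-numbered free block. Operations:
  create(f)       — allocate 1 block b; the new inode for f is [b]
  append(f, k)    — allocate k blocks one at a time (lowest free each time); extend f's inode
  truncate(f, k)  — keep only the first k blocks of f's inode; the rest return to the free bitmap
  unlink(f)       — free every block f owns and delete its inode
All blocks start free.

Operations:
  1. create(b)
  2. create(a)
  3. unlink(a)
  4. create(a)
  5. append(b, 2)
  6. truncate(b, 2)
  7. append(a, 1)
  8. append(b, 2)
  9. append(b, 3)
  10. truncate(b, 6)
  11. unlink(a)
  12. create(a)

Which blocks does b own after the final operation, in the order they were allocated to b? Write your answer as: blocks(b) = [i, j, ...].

create(b): bitmap=F.......... | b=[0]
create(a): bitmap=FF......... | a=[1] b=[0]
unlink(a): bitmap=F.......... | b=[0]
create(a): bitmap=FF......... | a=[1] b=[0]
append(b, 2): bitmap=FFFF....... | a=[1] b=[0, 2, 3]
truncate(b, 2): bitmap=FFF........ | a=[1] b=[0, 2]
append(a, 1): bitmap=FFFF....... | a=[1, 3] b=[0, 2]
append(b, 2): bitmap=FFFFFF..... | a=[1, 3] b=[0, 2, 4, 5]
append(b, 3): bitmap=FFFFFFFFF.. | a=[1, 3] b=[0, 2, 4, 5, 6, 7, 8]
truncate(b, 6): bitmap=FFFFFFFF... | a=[1, 3] b=[0, 2, 4, 5, 6, 7]
unlink(a): bitmap=F.F.FFFF... | b=[0, 2, 4, 5, 6, 7]
create(a): bitmap=FFF.FFFF... | a=[1] b=[0, 2, 4, 5, 6, 7]

blocks(b) = [0, 2, 4, 5, 6, 7]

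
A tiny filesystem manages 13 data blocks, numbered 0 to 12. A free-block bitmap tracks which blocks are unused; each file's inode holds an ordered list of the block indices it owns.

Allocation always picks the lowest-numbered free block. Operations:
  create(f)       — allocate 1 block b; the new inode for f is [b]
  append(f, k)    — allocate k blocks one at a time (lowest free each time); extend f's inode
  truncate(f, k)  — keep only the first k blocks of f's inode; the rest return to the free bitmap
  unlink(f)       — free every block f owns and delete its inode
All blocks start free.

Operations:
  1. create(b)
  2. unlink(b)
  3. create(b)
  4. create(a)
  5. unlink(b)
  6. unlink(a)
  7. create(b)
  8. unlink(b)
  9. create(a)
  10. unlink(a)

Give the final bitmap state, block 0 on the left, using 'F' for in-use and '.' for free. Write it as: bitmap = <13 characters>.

  1. create(b)  ⇒  F............  {b→[0]}
  2. unlink(b)  ⇒  .............  {}
  3. create(b)  ⇒  F............  {b→[0]}
  4. create(a)  ⇒  FF...........  {a→[1]; b→[0]}
  5. unlink(b)  ⇒  .F...........  {a→[1]}
  6. unlink(a)  ⇒  .............  {}
  7. create(b)  ⇒  F............  {b→[0]}
  8. unlink(b)  ⇒  .............  {}
  9. create(a)  ⇒  F............  {a→[0]}
  10. unlink(a)  ⇒  .............  {}

bitmap = .............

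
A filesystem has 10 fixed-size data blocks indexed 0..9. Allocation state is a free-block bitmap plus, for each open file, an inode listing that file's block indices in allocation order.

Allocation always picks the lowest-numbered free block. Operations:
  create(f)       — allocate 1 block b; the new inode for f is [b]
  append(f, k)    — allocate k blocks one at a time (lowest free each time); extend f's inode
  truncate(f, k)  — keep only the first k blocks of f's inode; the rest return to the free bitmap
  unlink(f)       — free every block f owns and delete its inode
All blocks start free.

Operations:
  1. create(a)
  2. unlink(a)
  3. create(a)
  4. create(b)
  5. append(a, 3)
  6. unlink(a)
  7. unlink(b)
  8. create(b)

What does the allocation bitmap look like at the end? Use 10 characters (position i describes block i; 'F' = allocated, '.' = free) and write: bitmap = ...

bitmap = F.........

  1. create(a)  ⇒  F.........  {a→[0]}
  2. unlink(a)  ⇒  ..........  {}
  3. create(a)  ⇒  F.........  {a→[0]}
  4. create(b)  ⇒  FF........  {a→[0]; b→[1]}
  5. append(a, 3)  ⇒  FFFFF.....  {a→[0, 2, 3, 4]; b→[1]}
  6. unlink(a)  ⇒  .F........  {b→[1]}
  7. unlink(b)  ⇒  ..........  {}
  8. create(b)  ⇒  F.........  {b→[0]}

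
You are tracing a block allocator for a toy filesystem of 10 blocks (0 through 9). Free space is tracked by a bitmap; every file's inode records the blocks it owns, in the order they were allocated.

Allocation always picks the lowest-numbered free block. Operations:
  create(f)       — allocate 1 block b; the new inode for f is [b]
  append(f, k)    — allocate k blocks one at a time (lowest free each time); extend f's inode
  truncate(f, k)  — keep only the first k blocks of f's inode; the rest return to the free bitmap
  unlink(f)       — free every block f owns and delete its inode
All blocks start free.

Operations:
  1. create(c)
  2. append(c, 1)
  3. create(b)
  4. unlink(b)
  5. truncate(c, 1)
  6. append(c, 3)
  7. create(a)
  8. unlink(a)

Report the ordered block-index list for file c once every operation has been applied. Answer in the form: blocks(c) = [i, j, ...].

create(c): bitmap=F......... | c=[0]
append(c, 1): bitmap=FF........ | c=[0, 1]
create(b): bitmap=FFF....... | b=[2] c=[0, 1]
unlink(b): bitmap=FF........ | c=[0, 1]
truncate(c, 1): bitmap=F......... | c=[0]
append(c, 3): bitmap=FFFF...... | c=[0, 1, 2, 3]
create(a): bitmap=FFFFF..... | a=[4] c=[0, 1, 2, 3]
unlink(a): bitmap=FFFF...... | c=[0, 1, 2, 3]

blocks(c) = [0, 1, 2, 3]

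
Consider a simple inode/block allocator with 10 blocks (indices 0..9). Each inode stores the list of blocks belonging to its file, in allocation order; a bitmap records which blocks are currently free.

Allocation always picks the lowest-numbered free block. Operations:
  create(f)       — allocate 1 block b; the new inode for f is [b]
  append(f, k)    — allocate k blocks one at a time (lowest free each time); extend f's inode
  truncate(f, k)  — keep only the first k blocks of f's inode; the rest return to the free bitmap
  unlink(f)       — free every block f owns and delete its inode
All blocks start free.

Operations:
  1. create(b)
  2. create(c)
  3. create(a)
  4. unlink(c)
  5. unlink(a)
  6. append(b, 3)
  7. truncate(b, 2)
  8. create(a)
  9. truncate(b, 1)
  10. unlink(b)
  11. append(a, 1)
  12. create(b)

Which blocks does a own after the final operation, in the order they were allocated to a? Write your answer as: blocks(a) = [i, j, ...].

blocks(a) = [2, 0]

  1. create(b)  ⇒  F.........  {b→[0]}
  2. create(c)  ⇒  FF........  {b→[0]; c→[1]}
  3. create(a)  ⇒  FFF.......  {a→[2]; b→[0]; c→[1]}
  4. unlink(c)  ⇒  F.F.......  {a→[2]; b→[0]}
  5. unlink(a)  ⇒  F.........  {b→[0]}
  6. append(b, 3)  ⇒  FFFF......  {b→[0, 1, 2, 3]}
  7. truncate(b, 2)  ⇒  FF........  {b→[0, 1]}
  8. create(a)  ⇒  FFF.......  {a→[2]; b→[0, 1]}
  9. truncate(b, 1)  ⇒  F.F.......  {a→[2]; b→[0]}
  10. unlink(b)  ⇒  ..F.......  {a→[2]}
  11. append(a, 1)  ⇒  F.F.......  {a→[2, 0]}
  12. create(b)  ⇒  FFF.......  {a→[2, 0]; b→[1]}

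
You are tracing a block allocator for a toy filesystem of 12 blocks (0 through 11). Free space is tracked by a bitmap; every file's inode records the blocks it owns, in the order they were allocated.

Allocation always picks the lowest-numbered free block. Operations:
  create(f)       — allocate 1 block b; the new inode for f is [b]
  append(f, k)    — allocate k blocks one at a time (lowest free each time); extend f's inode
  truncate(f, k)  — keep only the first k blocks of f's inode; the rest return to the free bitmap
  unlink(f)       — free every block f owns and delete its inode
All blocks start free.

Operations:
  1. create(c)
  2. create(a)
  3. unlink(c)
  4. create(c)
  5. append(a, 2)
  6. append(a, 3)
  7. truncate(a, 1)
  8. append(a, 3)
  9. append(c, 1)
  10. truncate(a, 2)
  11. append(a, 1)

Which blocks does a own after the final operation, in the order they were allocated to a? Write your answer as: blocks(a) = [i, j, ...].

after create(c) → c:[0]  free=[F...........]
after create(a) → a:[1], c:[0]  free=[FF..........]
after unlink(c) → a:[1]  free=[.F..........]
after create(c) → a:[1], c:[0]  free=[FF..........]
after append(a, 2) → a:[1, 2, 3], c:[0]  free=[FFFF........]
after append(a, 3) → a:[1, 2, 3, 4, 5, 6], c:[0]  free=[FFFFFFF.....]
after truncate(a, 1) → a:[1], c:[0]  free=[FF..........]
after append(a, 3) → a:[1, 2, 3, 4], c:[0]  free=[FFFFF.......]
after append(c, 1) → a:[1, 2, 3, 4], c:[0, 5]  free=[FFFFFF......]
after truncate(a, 2) → a:[1, 2], c:[0, 5]  free=[FFF..F......]
after append(a, 1) → a:[1, 2, 3], c:[0, 5]  free=[FFFF.F......]

blocks(a) = [1, 2, 3]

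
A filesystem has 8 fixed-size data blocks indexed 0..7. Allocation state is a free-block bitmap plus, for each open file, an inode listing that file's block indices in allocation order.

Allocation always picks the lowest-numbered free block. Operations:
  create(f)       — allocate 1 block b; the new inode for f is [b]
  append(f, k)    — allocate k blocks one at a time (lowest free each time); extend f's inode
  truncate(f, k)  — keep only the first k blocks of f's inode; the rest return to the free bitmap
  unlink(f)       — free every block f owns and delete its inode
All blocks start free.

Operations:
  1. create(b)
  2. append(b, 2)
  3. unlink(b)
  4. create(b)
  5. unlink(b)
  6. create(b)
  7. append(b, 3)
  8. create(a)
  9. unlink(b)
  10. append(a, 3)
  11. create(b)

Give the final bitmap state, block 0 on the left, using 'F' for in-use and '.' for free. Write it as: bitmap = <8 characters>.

bitmap = FFFFF...

after create(b) → b:[0]  free=[F.......]
after append(b, 2) → b:[0, 1, 2]  free=[FFF.....]
after unlink(b) →   free=[........]
after create(b) → b:[0]  free=[F.......]
after unlink(b) →   free=[........]
after create(b) → b:[0]  free=[F.......]
after append(b, 3) → b:[0, 1, 2, 3]  free=[FFFF....]
after create(a) → a:[4], b:[0, 1, 2, 3]  free=[FFFFF...]
after unlink(b) → a:[4]  free=[....F...]
after append(a, 3) → a:[4, 0, 1, 2]  free=[FFF.F...]
after create(b) → a:[4, 0, 1, 2], b:[3]  free=[FFFFF...]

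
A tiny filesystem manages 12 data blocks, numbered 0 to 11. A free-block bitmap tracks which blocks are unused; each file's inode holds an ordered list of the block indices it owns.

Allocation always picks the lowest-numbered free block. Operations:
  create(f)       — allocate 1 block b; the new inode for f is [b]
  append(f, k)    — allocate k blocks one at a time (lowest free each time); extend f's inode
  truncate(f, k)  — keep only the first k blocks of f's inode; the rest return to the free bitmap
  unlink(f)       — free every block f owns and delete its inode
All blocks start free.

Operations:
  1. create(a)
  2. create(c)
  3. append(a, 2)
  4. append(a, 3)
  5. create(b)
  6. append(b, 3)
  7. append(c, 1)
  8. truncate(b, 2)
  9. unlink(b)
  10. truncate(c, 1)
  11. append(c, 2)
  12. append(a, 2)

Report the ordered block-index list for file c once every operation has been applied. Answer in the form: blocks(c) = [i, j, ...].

[1] create(a) — a=0 (map F...........)
[2] create(c) — a=0 c=1 (map FF..........)
[3] append(a, 2) — a=0,2,3 c=1 (map FFFF........)
[4] append(a, 3) — a=0,2,3,4,5,6 c=1 (map FFFFFFF.....)
[5] create(b) — a=0,2,3,4,5,6 b=7 c=1 (map FFFFFFFF....)
[6] append(b, 3) — a=0,2,3,4,5,6 b=7,8,9,10 c=1 (map FFFFFFFFFFF.)
[7] append(c, 1) — a=0,2,3,4,5,6 b=7,8,9,10 c=1,11 (map FFFFFFFFFFFF)
[8] truncate(b, 2) — a=0,2,3,4,5,6 b=7,8 c=1,11 (map FFFFFFFFF..F)
[9] unlink(b) — a=0,2,3,4,5,6 c=1,11 (map FFFFFFF....F)
[10] truncate(c, 1) — a=0,2,3,4,5,6 c=1 (map FFFFFFF.....)
[11] append(c, 2) — a=0,2,3,4,5,6 c=1,7,8 (map FFFFFFFFF...)
[12] append(a, 2) — a=0,2,3,4,5,6,9,10 c=1,7,8 (map FFFFFFFFFFF.)

blocks(c) = [1, 7, 8]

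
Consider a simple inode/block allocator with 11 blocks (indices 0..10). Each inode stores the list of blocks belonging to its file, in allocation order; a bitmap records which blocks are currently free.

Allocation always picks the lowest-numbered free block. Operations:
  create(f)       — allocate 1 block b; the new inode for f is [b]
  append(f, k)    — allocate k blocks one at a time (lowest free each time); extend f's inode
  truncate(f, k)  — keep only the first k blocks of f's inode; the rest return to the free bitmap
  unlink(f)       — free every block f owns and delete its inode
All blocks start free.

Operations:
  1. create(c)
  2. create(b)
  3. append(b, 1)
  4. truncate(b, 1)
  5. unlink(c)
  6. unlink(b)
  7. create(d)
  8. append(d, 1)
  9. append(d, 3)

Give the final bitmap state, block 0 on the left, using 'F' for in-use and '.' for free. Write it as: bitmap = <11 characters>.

bitmap = FFFFF......

  1. create(c)  ⇒  F..........  {c→[0]}
  2. create(b)  ⇒  FF.........  {b→[1]; c→[0]}
  3. append(b, 1)  ⇒  FFF........  {b→[1, 2]; c→[0]}
  4. truncate(b, 1)  ⇒  FF.........  {b→[1]; c→[0]}
  5. unlink(c)  ⇒  .F.........  {b→[1]}
  6. unlink(b)  ⇒  ...........  {}
  7. create(d)  ⇒  F..........  {d→[0]}
  8. append(d, 1)  ⇒  FF.........  {d→[0, 1]}
  9. append(d, 3)  ⇒  FFFFF......  {d→[0, 1, 2, 3, 4]}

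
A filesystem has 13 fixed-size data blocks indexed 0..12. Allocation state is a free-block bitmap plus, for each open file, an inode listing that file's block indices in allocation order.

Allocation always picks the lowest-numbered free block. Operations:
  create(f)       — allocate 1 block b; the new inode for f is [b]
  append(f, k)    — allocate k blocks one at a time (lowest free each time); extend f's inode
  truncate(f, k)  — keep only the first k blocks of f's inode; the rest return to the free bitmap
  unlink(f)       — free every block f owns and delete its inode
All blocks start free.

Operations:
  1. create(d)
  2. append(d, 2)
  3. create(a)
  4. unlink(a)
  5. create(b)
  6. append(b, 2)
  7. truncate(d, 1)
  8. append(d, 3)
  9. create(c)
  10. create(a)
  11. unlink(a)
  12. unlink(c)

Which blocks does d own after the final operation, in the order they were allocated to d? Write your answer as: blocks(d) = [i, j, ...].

blocks(d) = [0, 1, 2, 6]

create(d): bitmap=F............ | d=[0]
append(d, 2): bitmap=FFF.......... | d=[0, 1, 2]
create(a): bitmap=FFFF......... | a=[3] d=[0, 1, 2]
unlink(a): bitmap=FFF.......... | d=[0, 1, 2]
create(b): bitmap=FFFF......... | b=[3] d=[0, 1, 2]
append(b, 2): bitmap=FFFFFF....... | b=[3, 4, 5] d=[0, 1, 2]
truncate(d, 1): bitmap=F..FFF....... | b=[3, 4, 5] d=[0]
append(d, 3): bitmap=FFFFFFF...... | b=[3, 4, 5] d=[0, 1, 2, 6]
create(c): bitmap=FFFFFFFF..... | b=[3, 4, 5] c=[7] d=[0, 1, 2, 6]
create(a): bitmap=FFFFFFFFF.... | a=[8] b=[3, 4, 5] c=[7] d=[0, 1, 2, 6]
unlink(a): bitmap=FFFFFFFF..... | b=[3, 4, 5] c=[7] d=[0, 1, 2, 6]
unlink(c): bitmap=FFFFFFF...... | b=[3, 4, 5] d=[0, 1, 2, 6]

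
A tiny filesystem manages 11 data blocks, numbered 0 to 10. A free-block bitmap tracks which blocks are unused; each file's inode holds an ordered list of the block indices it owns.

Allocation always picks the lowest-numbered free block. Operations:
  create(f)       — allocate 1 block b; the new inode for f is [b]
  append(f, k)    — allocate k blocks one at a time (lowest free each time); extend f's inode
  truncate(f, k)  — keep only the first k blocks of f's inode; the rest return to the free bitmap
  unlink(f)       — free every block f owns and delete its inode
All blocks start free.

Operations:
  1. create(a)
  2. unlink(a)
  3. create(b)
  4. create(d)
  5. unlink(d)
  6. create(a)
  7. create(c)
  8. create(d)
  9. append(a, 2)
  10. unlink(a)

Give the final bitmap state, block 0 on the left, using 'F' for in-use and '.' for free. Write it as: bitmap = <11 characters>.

bitmap = F.FF.......

create(a): bitmap=F.......... | a=[0]
unlink(a): bitmap=........... | 
create(b): bitmap=F.......... | b=[0]
create(d): bitmap=FF......... | b=[0] d=[1]
unlink(d): bitmap=F.......... | b=[0]
create(a): bitmap=FF......... | a=[1] b=[0]
create(c): bitmap=FFF........ | a=[1] b=[0] c=[2]
create(d): bitmap=FFFF....... | a=[1] b=[0] c=[2] d=[3]
append(a, 2): bitmap=FFFFFF..... | a=[1, 4, 5] b=[0] c=[2] d=[3]
unlink(a): bitmap=F.FF....... | b=[0] c=[2] d=[3]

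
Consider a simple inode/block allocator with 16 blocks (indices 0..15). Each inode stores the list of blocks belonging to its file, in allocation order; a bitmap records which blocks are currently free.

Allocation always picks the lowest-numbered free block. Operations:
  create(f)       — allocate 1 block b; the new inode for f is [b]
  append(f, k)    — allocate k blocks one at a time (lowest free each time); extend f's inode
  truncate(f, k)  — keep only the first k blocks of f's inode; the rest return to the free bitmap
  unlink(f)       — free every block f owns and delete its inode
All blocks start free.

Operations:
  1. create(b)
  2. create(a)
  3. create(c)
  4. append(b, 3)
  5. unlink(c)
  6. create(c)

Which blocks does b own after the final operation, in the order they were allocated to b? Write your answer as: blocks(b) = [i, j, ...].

after create(b) → b:[0]  free=[F...............]
after create(a) → a:[1], b:[0]  free=[FF..............]
after create(c) → a:[1], b:[0], c:[2]  free=[FFF.............]
after append(b, 3) → a:[1], b:[0, 3, 4, 5], c:[2]  free=[FFFFFF..........]
after unlink(c) → a:[1], b:[0, 3, 4, 5]  free=[FF.FFF..........]
after create(c) → a:[1], b:[0, 3, 4, 5], c:[2]  free=[FFFFFF..........]

blocks(b) = [0, 3, 4, 5]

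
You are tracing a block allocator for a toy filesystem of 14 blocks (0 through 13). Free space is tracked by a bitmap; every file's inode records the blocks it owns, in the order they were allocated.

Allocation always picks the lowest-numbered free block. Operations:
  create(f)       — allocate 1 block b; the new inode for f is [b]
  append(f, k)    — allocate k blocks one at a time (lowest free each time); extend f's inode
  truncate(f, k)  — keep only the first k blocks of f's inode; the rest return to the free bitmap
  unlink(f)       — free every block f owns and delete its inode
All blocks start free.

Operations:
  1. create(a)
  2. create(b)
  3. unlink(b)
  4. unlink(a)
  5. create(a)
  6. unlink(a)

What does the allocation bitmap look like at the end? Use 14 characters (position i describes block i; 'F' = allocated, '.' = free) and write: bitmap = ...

bitmap = ..............

  1. create(a)  ⇒  F.............  {a→[0]}
  2. create(b)  ⇒  FF............  {a→[0]; b→[1]}
  3. unlink(b)  ⇒  F.............  {a→[0]}
  4. unlink(a)  ⇒  ..............  {}
  5. create(a)  ⇒  F.............  {a→[0]}
  6. unlink(a)  ⇒  ..............  {}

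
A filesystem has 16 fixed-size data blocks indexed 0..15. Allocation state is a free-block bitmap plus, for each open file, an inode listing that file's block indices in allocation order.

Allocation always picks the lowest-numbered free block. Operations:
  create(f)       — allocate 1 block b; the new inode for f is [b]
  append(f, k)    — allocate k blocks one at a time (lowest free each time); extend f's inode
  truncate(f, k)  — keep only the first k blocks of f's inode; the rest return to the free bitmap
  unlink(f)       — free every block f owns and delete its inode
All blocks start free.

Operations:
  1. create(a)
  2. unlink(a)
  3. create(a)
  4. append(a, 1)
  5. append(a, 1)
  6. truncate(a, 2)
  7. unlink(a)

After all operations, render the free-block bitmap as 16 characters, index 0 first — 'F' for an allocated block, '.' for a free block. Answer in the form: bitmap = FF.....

after create(a) → a:[0]  free=[F...............]
after unlink(a) →   free=[................]
after create(a) → a:[0]  free=[F...............]
after append(a, 1) → a:[0, 1]  free=[FF..............]
after append(a, 1) → a:[0, 1, 2]  free=[FFF.............]
after truncate(a, 2) → a:[0, 1]  free=[FF..............]
after unlink(a) →   free=[................]

bitmap = ................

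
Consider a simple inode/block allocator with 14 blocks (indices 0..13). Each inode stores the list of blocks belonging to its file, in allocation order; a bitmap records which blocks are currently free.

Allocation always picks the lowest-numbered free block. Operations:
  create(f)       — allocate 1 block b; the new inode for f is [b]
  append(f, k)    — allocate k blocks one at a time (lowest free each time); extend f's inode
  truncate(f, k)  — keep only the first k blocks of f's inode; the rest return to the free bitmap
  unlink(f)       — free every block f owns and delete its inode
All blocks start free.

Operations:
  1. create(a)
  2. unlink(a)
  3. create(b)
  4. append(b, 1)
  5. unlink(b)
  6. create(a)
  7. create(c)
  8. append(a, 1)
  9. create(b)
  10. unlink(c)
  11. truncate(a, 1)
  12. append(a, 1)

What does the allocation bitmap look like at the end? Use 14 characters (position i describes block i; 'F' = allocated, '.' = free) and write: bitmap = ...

create(a): bitmap=F............. | a=[0]
unlink(a): bitmap=.............. | 
create(b): bitmap=F............. | b=[0]
append(b, 1): bitmap=FF............ | b=[0, 1]
unlink(b): bitmap=.............. | 
create(a): bitmap=F............. | a=[0]
create(c): bitmap=FF............ | a=[0] c=[1]
append(a, 1): bitmap=FFF........... | a=[0, 2] c=[1]
create(b): bitmap=FFFF.......... | a=[0, 2] b=[3] c=[1]
unlink(c): bitmap=F.FF.......... | a=[0, 2] b=[3]
truncate(a, 1): bitmap=F..F.......... | a=[0] b=[3]
append(a, 1): bitmap=FF.F.......... | a=[0, 1] b=[3]

bitmap = FF.F..........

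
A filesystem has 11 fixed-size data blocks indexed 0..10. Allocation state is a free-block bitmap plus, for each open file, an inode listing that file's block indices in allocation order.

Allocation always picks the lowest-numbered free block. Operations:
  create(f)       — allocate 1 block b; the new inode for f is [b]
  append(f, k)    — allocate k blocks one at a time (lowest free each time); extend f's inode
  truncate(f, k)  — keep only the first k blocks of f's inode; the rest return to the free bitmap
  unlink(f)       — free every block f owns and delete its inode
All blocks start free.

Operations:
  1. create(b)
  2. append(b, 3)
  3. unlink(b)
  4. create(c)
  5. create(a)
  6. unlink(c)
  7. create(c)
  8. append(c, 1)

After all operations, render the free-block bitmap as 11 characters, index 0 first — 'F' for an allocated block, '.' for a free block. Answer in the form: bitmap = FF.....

after create(b) → b:[0]  free=[F..........]
after append(b, 3) → b:[0, 1, 2, 3]  free=[FFFF.......]
after unlink(b) →   free=[...........]
after create(c) → c:[0]  free=[F..........]
after create(a) → a:[1], c:[0]  free=[FF.........]
after unlink(c) → a:[1]  free=[.F.........]
after create(c) → a:[1], c:[0]  free=[FF.........]
after append(c, 1) → a:[1], c:[0, 2]  free=[FFF........]

bitmap = FFF........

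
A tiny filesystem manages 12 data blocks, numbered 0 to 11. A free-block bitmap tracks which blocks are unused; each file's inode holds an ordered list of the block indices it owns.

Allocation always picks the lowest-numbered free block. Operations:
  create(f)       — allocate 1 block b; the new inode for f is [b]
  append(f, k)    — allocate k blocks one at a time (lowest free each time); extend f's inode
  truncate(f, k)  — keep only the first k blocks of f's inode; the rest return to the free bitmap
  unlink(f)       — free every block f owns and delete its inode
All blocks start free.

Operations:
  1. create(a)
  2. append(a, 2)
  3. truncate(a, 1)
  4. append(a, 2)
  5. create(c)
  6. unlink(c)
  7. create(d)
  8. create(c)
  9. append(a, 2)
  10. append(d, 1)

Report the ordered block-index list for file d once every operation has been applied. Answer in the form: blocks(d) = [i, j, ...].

create(a): bitmap=F........... | a=[0]
append(a, 2): bitmap=FFF......... | a=[0, 1, 2]
truncate(a, 1): bitmap=F........... | a=[0]
append(a, 2): bitmap=FFF......... | a=[0, 1, 2]
create(c): bitmap=FFFF........ | a=[0, 1, 2] c=[3]
unlink(c): bitmap=FFF......... | a=[0, 1, 2]
create(d): bitmap=FFFF........ | a=[0, 1, 2] d=[3]
create(c): bitmap=FFFFF....... | a=[0, 1, 2] c=[4] d=[3]
append(a, 2): bitmap=FFFFFFF..... | a=[0, 1, 2, 5, 6] c=[4] d=[3]
append(d, 1): bitmap=FFFFFFFF.... | a=[0, 1, 2, 5, 6] c=[4] d=[3, 7]

blocks(d) = [3, 7]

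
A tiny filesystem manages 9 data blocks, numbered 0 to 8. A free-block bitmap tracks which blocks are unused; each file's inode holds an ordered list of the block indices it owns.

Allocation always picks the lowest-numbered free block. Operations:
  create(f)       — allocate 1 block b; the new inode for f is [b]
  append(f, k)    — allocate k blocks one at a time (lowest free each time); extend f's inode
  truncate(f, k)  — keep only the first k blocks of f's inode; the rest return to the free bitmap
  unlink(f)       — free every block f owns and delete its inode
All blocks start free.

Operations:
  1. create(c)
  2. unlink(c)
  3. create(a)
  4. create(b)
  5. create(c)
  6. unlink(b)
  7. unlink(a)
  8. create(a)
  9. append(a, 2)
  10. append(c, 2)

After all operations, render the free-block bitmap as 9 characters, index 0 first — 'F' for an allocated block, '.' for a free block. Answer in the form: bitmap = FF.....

create(c): bitmap=F........ | c=[0]
unlink(c): bitmap=......... | 
create(a): bitmap=F........ | a=[0]
create(b): bitmap=FF....... | a=[0] b=[1]
create(c): bitmap=FFF...... | a=[0] b=[1] c=[2]
unlink(b): bitmap=F.F...... | a=[0] c=[2]
unlink(a): bitmap=..F...... | c=[2]
create(a): bitmap=F.F...... | a=[0] c=[2]
append(a, 2): bitmap=FFFF..... | a=[0, 1, 3] c=[2]
append(c, 2): bitmap=FFFFFF... | a=[0, 1, 3] c=[2, 4, 5]

bitmap = FFFFFF...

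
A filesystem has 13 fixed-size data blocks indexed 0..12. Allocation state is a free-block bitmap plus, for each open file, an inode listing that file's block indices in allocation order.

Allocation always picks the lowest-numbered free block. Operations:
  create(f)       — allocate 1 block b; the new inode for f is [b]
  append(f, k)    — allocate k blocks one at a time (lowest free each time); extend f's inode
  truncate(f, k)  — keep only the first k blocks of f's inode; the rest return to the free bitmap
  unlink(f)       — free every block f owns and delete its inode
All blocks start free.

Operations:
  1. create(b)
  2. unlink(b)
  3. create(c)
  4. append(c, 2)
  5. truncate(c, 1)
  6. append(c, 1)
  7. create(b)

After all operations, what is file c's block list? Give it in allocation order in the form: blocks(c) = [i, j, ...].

[1] create(b) — b=0 (map F............)
[2] unlink(b) —  (map .............)
[3] create(c) — c=0 (map F............)
[4] append(c, 2) — c=0,1,2 (map FFF..........)
[5] truncate(c, 1) — c=0 (map F............)
[6] append(c, 1) — c=0,1 (map FF...........)
[7] create(b) — b=2 c=0,1 (map FFF..........)

blocks(c) = [0, 1]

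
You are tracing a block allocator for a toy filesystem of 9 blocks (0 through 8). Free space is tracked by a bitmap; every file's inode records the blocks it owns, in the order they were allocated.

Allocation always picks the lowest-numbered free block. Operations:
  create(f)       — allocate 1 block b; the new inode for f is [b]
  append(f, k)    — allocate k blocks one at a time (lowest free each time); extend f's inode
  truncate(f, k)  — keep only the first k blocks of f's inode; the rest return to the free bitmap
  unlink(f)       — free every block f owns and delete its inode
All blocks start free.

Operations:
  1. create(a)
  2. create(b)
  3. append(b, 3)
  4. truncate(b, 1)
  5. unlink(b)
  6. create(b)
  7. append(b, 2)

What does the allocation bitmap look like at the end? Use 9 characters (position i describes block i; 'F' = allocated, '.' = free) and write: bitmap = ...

bitmap = FFFF.....

[1] create(a) — a=0 (map F........)
[2] create(b) — a=0 b=1 (map FF.......)
[3] append(b, 3) — a=0 b=1,2,3,4 (map FFFFF....)
[4] truncate(b, 1) — a=0 b=1 (map FF.......)
[5] unlink(b) — a=0 (map F........)
[6] create(b) — a=0 b=1 (map FF.......)
[7] append(b, 2) — a=0 b=1,2,3 (map FFFF.....)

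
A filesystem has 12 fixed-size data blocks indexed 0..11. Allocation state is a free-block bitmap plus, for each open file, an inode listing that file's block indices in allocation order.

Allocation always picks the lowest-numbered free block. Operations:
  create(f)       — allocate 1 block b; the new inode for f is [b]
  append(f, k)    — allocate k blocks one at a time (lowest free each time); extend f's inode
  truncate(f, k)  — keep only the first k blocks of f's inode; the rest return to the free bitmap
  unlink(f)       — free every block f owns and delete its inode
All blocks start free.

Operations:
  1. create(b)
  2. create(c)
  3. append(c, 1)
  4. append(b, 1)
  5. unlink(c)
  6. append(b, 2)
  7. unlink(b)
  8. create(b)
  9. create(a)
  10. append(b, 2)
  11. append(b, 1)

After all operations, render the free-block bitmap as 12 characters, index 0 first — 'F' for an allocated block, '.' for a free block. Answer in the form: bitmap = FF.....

  1. create(b)  ⇒  F...........  {b→[0]}
  2. create(c)  ⇒  FF..........  {b→[0]; c→[1]}
  3. append(c, 1)  ⇒  FFF.........  {b→[0]; c→[1, 2]}
  4. append(b, 1)  ⇒  FFFF........  {b→[0, 3]; c→[1, 2]}
  5. unlink(c)  ⇒  F..F........  {b→[0, 3]}
  6. append(b, 2)  ⇒  FFFF........  {b→[0, 3, 1, 2]}
  7. unlink(b)  ⇒  ............  {}
  8. create(b)  ⇒  F...........  {b→[0]}
  9. create(a)  ⇒  FF..........  {a→[1]; b→[0]}
  10. append(b, 2)  ⇒  FFFF........  {a→[1]; b→[0, 2, 3]}
  11. append(b, 1)  ⇒  FFFFF.......  {a→[1]; b→[0, 2, 3, 4]}

bitmap = FFFFF.......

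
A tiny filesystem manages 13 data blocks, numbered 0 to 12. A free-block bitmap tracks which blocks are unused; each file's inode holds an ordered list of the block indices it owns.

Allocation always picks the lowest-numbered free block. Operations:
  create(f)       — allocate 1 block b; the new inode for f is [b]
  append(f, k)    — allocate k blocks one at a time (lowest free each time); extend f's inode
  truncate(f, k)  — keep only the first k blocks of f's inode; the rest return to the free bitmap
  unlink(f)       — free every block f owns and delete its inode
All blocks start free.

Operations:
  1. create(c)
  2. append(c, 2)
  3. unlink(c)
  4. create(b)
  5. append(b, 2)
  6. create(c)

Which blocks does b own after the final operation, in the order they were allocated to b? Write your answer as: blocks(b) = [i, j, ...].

  1. create(c)  ⇒  F............  {c→[0]}
  2. append(c, 2)  ⇒  FFF..........  {c→[0, 1, 2]}
  3. unlink(c)  ⇒  .............  {}
  4. create(b)  ⇒  F............  {b→[0]}
  5. append(b, 2)  ⇒  FFF..........  {b→[0, 1, 2]}
  6. create(c)  ⇒  FFFF.........  {b→[0, 1, 2]; c→[3]}

blocks(b) = [0, 1, 2]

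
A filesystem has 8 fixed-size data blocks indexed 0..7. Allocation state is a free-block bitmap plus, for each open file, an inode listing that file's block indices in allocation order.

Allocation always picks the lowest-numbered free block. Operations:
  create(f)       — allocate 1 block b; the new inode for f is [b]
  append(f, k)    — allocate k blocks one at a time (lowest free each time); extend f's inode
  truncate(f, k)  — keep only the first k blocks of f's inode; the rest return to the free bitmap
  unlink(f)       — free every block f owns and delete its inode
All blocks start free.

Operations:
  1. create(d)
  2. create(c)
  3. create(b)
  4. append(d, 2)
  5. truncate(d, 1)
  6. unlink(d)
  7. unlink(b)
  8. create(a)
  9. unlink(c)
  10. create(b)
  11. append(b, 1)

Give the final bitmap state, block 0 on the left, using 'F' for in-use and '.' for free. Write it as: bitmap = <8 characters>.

  1. create(d)  ⇒  F.......  {d→[0]}
  2. create(c)  ⇒  FF......  {c→[1]; d→[0]}
  3. create(b)  ⇒  FFF.....  {b→[2]; c→[1]; d→[0]}
  4. append(d, 2)  ⇒  FFFFF...  {b→[2]; c→[1]; d→[0, 3, 4]}
  5. truncate(d, 1)  ⇒  FFF.....  {b→[2]; c→[1]; d→[0]}
  6. unlink(d)  ⇒  .FF.....  {b→[2]; c→[1]}
  7. unlink(b)  ⇒  .F......  {c→[1]}
  8. create(a)  ⇒  FF......  {a→[0]; c→[1]}
  9. unlink(c)  ⇒  F.......  {a→[0]}
  10. create(b)  ⇒  FF......  {a→[0]; b→[1]}
  11. append(b, 1)  ⇒  FFF.....  {a→[0]; b→[1, 2]}

bitmap = FFF.....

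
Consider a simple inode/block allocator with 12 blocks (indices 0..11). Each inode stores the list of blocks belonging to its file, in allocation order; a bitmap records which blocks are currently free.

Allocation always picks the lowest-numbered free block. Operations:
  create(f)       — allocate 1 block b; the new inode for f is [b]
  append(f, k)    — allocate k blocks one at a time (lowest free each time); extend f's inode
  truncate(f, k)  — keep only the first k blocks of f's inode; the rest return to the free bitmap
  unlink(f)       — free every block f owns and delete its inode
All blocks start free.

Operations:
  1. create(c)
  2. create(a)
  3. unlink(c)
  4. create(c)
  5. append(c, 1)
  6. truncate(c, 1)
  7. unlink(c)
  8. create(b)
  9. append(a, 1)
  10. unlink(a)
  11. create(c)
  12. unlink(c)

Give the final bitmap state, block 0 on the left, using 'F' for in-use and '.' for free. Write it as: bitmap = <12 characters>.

bitmap = F...........

[1] create(c) — c=0 (map F...........)
[2] create(a) — a=1 c=0 (map FF..........)
[3] unlink(c) — a=1 (map .F..........)
[4] create(c) — a=1 c=0 (map FF..........)
[5] append(c, 1) — a=1 c=0,2 (map FFF.........)
[6] truncate(c, 1) — a=1 c=0 (map FF..........)
[7] unlink(c) — a=1 (map .F..........)
[8] create(b) — a=1 b=0 (map FF..........)
[9] append(a, 1) — a=1,2 b=0 (map FFF.........)
[10] unlink(a) — b=0 (map F...........)
[11] create(c) — b=0 c=1 (map FF..........)
[12] unlink(c) — b=0 (map F...........)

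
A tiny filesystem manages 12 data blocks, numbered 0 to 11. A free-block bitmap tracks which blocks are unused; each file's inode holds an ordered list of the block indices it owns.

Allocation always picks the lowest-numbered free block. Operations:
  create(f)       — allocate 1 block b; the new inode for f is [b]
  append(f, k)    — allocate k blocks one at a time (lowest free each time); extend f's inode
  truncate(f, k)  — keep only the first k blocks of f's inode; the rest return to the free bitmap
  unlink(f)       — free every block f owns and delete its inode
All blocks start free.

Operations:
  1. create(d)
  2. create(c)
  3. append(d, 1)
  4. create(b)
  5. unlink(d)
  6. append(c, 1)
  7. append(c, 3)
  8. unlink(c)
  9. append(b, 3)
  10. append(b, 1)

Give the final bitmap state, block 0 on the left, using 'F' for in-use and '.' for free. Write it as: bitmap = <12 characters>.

create(d): bitmap=F........... | d=[0]
create(c): bitmap=FF.......... | c=[1] d=[0]
append(d, 1): bitmap=FFF......... | c=[1] d=[0, 2]
create(b): bitmap=FFFF........ | b=[3] c=[1] d=[0, 2]
unlink(d): bitmap=.F.F........ | b=[3] c=[1]
append(c, 1): bitmap=FF.F........ | b=[3] c=[1, 0]
append(c, 3): bitmap=FFFFFF...... | b=[3] c=[1, 0, 2, 4, 5]
unlink(c): bitmap=...F........ | b=[3]
append(b, 3): bitmap=FFFF........ | b=[3, 0, 1, 2]
append(b, 1): bitmap=FFFFF....... | b=[3, 0, 1, 2, 4]

bitmap = FFFFF.......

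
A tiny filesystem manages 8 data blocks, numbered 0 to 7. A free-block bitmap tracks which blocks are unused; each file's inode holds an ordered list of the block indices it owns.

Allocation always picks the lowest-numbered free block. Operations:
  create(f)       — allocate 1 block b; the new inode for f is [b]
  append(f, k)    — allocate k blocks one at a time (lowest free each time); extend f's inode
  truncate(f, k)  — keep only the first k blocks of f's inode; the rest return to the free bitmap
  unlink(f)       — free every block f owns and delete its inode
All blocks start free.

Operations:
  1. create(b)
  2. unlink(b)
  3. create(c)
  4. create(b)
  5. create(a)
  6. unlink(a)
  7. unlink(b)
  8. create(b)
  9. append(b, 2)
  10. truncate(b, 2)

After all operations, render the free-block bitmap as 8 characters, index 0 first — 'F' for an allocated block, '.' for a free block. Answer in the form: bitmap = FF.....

[1] create(b) — b=0 (map F.......)
[2] unlink(b) —  (map ........)
[3] create(c) — c=0 (map F.......)
[4] create(b) — b=1 c=0 (map FF......)
[5] create(a) — a=2 b=1 c=0 (map FFF.....)
[6] unlink(a) — b=1 c=0 (map FF......)
[7] unlink(b) — c=0 (map F.......)
[8] create(b) — b=1 c=0 (map FF......)
[9] append(b, 2) — b=1,2,3 c=0 (map FFFF....)
[10] truncate(b, 2) — b=1,2 c=0 (map FFF.....)

bitmap = FFF.....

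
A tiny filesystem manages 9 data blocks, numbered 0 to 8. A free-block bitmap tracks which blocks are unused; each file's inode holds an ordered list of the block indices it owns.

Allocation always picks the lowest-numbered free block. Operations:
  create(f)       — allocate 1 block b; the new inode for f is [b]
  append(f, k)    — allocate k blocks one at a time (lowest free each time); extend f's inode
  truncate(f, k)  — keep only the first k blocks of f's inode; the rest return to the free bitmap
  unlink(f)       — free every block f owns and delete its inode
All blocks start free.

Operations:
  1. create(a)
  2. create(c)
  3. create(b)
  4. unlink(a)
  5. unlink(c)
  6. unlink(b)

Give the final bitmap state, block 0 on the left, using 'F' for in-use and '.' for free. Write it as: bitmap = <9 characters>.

  1. create(a)  ⇒  F........  {a→[0]}
  2. create(c)  ⇒  FF.......  {a→[0]; c→[1]}
  3. create(b)  ⇒  FFF......  {a→[0]; b→[2]; c→[1]}
  4. unlink(a)  ⇒  .FF......  {b→[2]; c→[1]}
  5. unlink(c)  ⇒  ..F......  {b→[2]}
  6. unlink(b)  ⇒  .........  {}

bitmap = .........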